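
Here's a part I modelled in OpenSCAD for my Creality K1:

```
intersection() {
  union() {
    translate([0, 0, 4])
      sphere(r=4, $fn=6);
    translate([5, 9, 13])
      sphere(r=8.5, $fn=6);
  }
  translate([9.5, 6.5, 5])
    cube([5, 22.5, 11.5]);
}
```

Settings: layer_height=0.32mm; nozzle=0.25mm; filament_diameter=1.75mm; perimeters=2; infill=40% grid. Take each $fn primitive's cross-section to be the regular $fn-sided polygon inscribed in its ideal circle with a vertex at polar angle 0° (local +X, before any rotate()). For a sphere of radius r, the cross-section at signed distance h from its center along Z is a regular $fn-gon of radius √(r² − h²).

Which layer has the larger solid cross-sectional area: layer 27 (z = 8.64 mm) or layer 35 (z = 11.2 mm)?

Layer 27 (z = 8.64): the sphere does not reach this height (|z−center|=4.640 > r=4); the r=8.5 sphere at (5, 9) slices to a regular 6-gon of circumradius 7.297 (√(r²−h²) with h=4.36 from center) (area = (6/2)·7.297²·sin(360°/6) = 138.32 mm²); Taking the union: only the r=8.5 sphere at (5, 9) is present, so the union is just that shape — area = 138.32 mm²; the cube at (9.5, 6.5) (footprint 5×22.5) is included at this height (area 112.50 mm²); After intersecting: the 5×22.5 cube at (9.5, 6.5) partially overlaps that combined region; clipping to the common part keeps 11.96 mm² — area = 11.96 mm². So its area = 11.96 mm². Layer 35 (z = 11.2): the sphere does not reach this height (|z−center|=7.200 > r=4); the r=8.5 sphere at (5, 9) slices to a regular 6-gon of circumradius 8.307 (√(r²−h²) with h=1.8 from center) (area = (6/2)·8.307²·sin(360°/6) = 179.29 mm²); Taking the union: only the r=8.5 sphere at (5, 9) is present, so the union is just that shape — area = 179.29 mm²; the 5×22.5 cube at (9.5, 6.5) contributes its full rectangle (area 112.50 mm²); After intersecting: the 5×22.5 cube at (9.5, 6.5) partially overlaps that combined region; clipping to the common part keeps 20.27 mm² — area = 20.27 mm². So its area = 20.27 mm². Layer 35 is larger (20.27 vs 11.96 mm²).

layer 35 (z = 11.2 mm)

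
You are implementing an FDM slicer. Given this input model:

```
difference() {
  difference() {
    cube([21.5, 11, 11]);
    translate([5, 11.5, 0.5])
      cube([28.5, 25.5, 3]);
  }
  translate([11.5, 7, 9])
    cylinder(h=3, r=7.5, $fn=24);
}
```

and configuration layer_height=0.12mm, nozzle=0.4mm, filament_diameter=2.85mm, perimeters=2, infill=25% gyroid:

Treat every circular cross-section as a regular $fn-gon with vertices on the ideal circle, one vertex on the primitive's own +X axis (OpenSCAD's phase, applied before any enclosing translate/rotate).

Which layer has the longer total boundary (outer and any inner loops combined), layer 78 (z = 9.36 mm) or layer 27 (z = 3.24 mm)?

Layer 78 (z = 9.36): the cube is present — its section is the full 21.5×11 rectangle (perimeter 65.00 mm); the cube at (5, 11.5) is not intersected at this z (z outside [0.5, 3.5]); Subtracting the remaining from the first: none of the subtracted shapes is present at this height, so the 21.5×11 cube is unchanged — boundary = 65.00 mm; the cylinder at (11.5, 7): section is a regular 24-gon, circumradius r=7.5 (perimeter = 2·24·7.500·sin(180°/24) = 46.99 mm); Subtracting the remaining from the first: starting from that combined region, the r=7.5 cylinder at (11.5, 7) partially overlaps it — only the 142.44 mm² overlap (of its 174.70 mm²) is removed, clipping the outline — boundary = 74.09 mm. So its perimeter = 74.09 mm. Layer 27 (z = 3.24): the cube (footprint 21.5×11) is included at this height (perimeter 65.00 mm); the cube at (5, 11.5) is present — its section is the full 28.5×25.5 rectangle (perimeter 108.00 mm); Taking the first minus the rest: starting from the 21.5×11 cube, the 28.5×25.5 cube at (5, 11.5) misses the remaining region (no effect) — boundary = 65.00 mm; the cylinder at (11.5, 7) is not intersected at this z (z outside [9, 12]); Taking the first minus the rest: none of the subtracted shapes is present at this height, so the result so far is unchanged — boundary = 65.00 mm. So its perimeter = 65.00 mm. Layer 78 is larger (74.09 vs 65.00 mm).

layer 78 (z = 9.36 mm)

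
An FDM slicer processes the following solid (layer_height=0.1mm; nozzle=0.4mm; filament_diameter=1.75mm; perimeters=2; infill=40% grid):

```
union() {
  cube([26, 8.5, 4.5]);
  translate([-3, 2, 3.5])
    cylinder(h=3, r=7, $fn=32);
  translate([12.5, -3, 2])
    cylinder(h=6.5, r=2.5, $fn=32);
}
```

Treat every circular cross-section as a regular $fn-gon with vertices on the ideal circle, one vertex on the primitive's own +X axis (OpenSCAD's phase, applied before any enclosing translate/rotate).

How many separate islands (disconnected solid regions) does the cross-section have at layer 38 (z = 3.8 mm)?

At z = 3.8 mm: the 26×8.5 cube contributes its full rectangle; the r=7 cylinder at (-3, 2) contributes a regular 32-gon of circumradius 7; the r=2.5 cylinder at (12.5, -3) contributes a regular 32-gon of circumradius 2.5; Taking the union: the regions partially overlap (shared area 25.73 mm²), so overlapping operands fuse into one piece — 2 connected regions. Overall, the cross-section has 2 separate islands. Island count = 2.

2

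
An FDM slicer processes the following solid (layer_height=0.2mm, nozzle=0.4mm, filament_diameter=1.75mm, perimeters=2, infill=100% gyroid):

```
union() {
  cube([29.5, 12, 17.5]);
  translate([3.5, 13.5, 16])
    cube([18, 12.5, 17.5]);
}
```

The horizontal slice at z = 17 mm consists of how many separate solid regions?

2

At z = 17 mm: the cube (footprint 29.5×12) is included at this height; the cube at (3.5, 13.5) is present — its section is the full 18×12.5 rectangle; Combining (union): the 2 present regions are separate (no shared area or edge), so areas and boundary lengths simply add and each stays a separate island — 2 connected regions. The result has 2 disconnected regions.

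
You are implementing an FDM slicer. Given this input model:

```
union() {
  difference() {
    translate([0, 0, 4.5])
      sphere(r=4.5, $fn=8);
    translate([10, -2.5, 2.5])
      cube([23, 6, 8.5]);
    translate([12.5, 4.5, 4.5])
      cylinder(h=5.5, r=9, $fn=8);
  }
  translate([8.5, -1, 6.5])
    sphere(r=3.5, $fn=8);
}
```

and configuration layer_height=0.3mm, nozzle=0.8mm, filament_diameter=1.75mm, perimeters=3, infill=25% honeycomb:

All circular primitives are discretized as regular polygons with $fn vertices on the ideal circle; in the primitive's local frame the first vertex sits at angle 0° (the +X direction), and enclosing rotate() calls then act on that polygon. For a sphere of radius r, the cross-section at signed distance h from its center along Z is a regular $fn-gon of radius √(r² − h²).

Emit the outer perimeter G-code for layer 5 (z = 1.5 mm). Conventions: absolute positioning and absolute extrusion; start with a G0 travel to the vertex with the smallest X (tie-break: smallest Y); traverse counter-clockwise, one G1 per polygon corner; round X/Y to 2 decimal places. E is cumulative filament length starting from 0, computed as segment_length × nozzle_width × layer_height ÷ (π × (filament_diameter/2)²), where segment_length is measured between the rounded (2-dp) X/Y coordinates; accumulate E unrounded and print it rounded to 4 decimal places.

At z = 1.5 mm: the r=4.5 sphere slices to a regular 8-gon of circumradius 3.354 (√(r²−h²) with h=3 from center); the cube at (10, -2.5) is not intersected at this z (z outside [2.5, 11]); the cylinder at (12.5, 4.5) does not reach this height (z outside [4.5, 10]); Subtracting the remaining from the first: none of the subtracted shapes is present at this height, so the r=4.5 sphere is unchanged — 1 connected region; the sphere at (8.5, -1) is not intersected at this z (|z−center|=5.000 > r=3.5); Combining (union): only that combined region is present, so the union is just that shape — 1 connected region. The outline is a single polygon with 8 vertices. Extrusion per mm of travel: 0.8 × 0.3 / (π × 0.875²) = 0.099780. Accumulating E over each segment gives final E = 2.0472.

G0 X-3.35 Y0.00 Z1.50
G1 X-2.37 Y-2.37 E0.2559
G1 X0.00 Y-3.35 E0.5118
G1 X2.37 Y-2.37 E0.7677
G1 X3.35 Y0.00 E1.0236
G1 X2.37 Y2.37 E1.2795
G1 X0.00 Y3.35 E1.5354
G1 X-2.37 Y2.37 E1.7913
G1 X-3.35 Y0.00 E2.0472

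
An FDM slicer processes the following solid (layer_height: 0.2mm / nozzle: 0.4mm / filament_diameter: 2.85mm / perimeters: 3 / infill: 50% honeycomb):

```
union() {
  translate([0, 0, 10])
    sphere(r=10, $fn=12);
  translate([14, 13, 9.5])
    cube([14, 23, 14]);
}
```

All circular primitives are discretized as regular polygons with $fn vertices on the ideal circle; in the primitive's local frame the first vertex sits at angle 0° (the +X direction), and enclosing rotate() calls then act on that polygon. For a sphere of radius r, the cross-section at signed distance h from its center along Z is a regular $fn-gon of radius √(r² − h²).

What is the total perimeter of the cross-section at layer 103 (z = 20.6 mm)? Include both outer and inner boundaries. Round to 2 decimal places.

74.00 mm

At z = 20.6 mm: the sphere is absent (|z−center|=10.600 > r=10); the cube at (14, 13) is present — its section is the full 14×23 rectangle (perimeter 74.00 mm); Taking the union: only the 14×23 cube at (14, 13) is present, so the union is just that shape — boundary = 74.00 mm. Overall, the cross-section is a single solid region. Total boundary length (outer) = 74.00 mm.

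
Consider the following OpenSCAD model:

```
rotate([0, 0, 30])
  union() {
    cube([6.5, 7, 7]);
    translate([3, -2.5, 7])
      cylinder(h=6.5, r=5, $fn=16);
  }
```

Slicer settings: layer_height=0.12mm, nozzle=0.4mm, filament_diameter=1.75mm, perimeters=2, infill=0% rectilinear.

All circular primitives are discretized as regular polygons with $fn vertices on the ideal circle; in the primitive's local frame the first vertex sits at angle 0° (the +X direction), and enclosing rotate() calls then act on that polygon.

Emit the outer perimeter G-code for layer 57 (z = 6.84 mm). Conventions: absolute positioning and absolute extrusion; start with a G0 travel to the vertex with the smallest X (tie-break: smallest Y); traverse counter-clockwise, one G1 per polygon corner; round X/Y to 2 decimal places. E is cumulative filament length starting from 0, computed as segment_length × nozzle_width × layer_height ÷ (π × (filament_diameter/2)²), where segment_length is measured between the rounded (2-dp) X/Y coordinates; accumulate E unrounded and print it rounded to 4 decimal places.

At z = 6.84 mm: the cube is present — its section is the full 6.5×7 rectangle; the cylinder at (3, -2.5) is absent (z outside [7, 13.5]); Taking the union: only the 6.5×7 cube is present, so the union is just that shape — 1 connected region; (rotated 30° about Z; rotation is an isometry so areas/perimeters/island counts are preserved). The outline is a single polygon with 4 vertices. Extrusion per mm of travel: 0.4 × 0.12 / (π × 0.875²) = 0.019956. Accumulating E over each segment gives final E = 0.5388.

G0 X-3.50 Y6.06 Z6.84
G1 X0.00 Y0.00 E0.1397
G1 X5.63 Y3.25 E0.2694
G1 X2.13 Y9.31 E0.4090
G1 X-3.50 Y6.06 E0.5388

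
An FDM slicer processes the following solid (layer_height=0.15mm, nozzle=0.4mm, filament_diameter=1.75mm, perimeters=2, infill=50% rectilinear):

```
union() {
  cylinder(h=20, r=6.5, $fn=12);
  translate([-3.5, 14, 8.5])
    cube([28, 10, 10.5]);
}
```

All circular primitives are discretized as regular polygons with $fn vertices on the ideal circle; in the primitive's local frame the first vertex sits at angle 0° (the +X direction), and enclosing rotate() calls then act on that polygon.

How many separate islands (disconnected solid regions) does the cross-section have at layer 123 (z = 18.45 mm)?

2

At z = 18.45 mm: the r=6.5 cylinder gives a regular 12-gon of circumradius 6.5 (constant along its height); the cube at (-3.5, 14) (footprint 28×10) is included at this height; Taking the union: the 2 present regions are separate (no shared area or edge), so areas and boundary lengths simply add and each stays a separate island — 2 connected regions. Overall, the cross-section has 2 separate islands. Island count = 2.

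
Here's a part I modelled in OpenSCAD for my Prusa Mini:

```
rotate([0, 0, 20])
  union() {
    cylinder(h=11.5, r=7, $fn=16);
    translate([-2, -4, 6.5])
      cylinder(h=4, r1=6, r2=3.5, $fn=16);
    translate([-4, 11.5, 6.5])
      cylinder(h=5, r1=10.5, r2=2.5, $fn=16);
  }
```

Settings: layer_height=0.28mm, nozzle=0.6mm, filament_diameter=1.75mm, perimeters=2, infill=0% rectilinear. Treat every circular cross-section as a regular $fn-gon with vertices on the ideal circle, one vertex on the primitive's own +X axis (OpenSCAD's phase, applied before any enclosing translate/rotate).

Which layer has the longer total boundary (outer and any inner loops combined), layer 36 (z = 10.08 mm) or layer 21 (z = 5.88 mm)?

Layer 36 (z = 10.08): the r=7 cylinder contributes a regular 16-gon of circumradius 7 (perimeter = 2·16·7.000·sin(180°/16) = 43.70 mm); the cone at (-2, -4) contributes a regular 16-gon of circumradius 3.763 (interpolated between r1=6 and r2=3.5 at t=0.895) (perimeter = 2·16·3.763·sin(180°/16) = 23.49 mm); the cone at (-4, 11.5) contributes a regular 16-gon of circumradius 4.772 (interpolated between r1=10.5 and r2=2.5 at t=0.716) (perimeter = 2·16·4.772·sin(180°/16) = 29.79 mm); Merging all regions: the regions partially overlap (shared area 36.93 mm²), so the edge portions inside another operand are dropped and the merged outline is re-measured after clipping — boundary = 74.90 mm; (whole slice rotated 20° about Z — lengths, areas and connectivity unchanged). So its perimeter = 74.90 mm. Layer 21 (z = 5.88): the r=7 cylinder contributes a regular 16-gon of circumradius 7 (perimeter = 2·16·7.000·sin(180°/16) = 43.70 mm); the cone at (-2, -4) does not reach this height (z outside [6.5, 10.5]); the cone at (-4, 11.5) does not reach this height (z outside [6.5, 11.5]); Taking the union: only the r=7 cylinder is present, so the union is just that shape — boundary = 43.70 mm; (rotated 20° about Z; rotation is an isometry so areas/perimeters/island counts are preserved). So its perimeter = 43.70 mm. Layer 36 is larger (74.90 vs 43.70 mm).

layer 36 (z = 10.08 mm)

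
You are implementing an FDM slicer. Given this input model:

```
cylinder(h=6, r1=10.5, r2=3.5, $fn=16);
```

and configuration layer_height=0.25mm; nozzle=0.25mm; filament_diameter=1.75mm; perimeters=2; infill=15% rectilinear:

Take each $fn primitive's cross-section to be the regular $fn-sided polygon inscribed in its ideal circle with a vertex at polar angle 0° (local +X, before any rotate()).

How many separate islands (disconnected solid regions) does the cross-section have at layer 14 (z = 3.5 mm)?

1

At z = 3.5 mm: the cone contributes a regular 16-gon of circumradius 6.417 (interpolated between r1=10.5 and r2=3.5 at t=0.583). Overall, the cross-section is a single solid region. Island count = 1.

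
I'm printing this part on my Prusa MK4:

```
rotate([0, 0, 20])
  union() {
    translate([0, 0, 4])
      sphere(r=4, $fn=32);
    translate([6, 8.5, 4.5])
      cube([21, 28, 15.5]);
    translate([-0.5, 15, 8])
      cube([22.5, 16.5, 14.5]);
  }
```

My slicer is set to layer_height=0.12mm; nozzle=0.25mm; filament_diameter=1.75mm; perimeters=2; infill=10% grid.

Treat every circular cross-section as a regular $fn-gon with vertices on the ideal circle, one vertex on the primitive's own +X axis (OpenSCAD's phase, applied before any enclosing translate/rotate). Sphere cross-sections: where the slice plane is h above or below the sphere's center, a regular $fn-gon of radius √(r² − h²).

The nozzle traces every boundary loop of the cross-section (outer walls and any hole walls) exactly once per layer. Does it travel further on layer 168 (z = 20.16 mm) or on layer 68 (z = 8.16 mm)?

layer 68 (z = 8.16 mm)

Layer 168 (z = 20.16): the sphere is absent (|z−center|=16.160 > r=4); the cube at (6, 8.5) is not intersected at this z (z outside [4.5, 20]); the 22.5×16.5 cube at (-0.5, 15) contributes its full rectangle (perimeter 78.00 mm); Combining (union): only the 22.5×16.5 cube at (-0.5, 15) is present, so the union is just that shape — boundary = 78.00 mm; (whole slice rotated 20° about Z — lengths, areas and connectivity unchanged). So its perimeter = 78.00 mm. Layer 68 (z = 8.16): the sphere is absent (|z−center|=4.160 > r=4); the cube at (6, 8.5) is present — its section is the full 21×28 rectangle (perimeter 98.00 mm); the cube at (-0.5, 15) (footprint 22.5×16.5) is included at this height (perimeter 78.00 mm); Taking the union: the regions partially overlap (shared area 264.00 mm²), so the edge portions inside another operand are dropped and the merged outline is re-measured after clipping — boundary = 111.00 mm; (whole slice rotated 20° about Z — lengths, areas and connectivity unchanged). So its perimeter = 111.00 mm. Layer 68 is larger (111.00 vs 78.00 mm).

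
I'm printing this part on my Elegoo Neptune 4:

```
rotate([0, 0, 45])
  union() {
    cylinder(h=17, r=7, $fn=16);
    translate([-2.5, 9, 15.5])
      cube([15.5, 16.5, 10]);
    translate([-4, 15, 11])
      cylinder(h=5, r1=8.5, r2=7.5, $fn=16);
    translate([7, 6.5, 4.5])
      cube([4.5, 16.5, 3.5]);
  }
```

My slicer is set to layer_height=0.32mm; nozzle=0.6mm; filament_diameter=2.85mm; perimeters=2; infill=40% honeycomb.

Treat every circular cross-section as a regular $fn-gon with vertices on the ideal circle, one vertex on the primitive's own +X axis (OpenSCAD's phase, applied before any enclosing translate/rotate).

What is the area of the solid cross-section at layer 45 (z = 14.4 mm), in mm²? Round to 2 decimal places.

At z = 14.4 mm: the r=7 cylinder contributes a regular 16-gon of circumradius 7 (area = (16/2)·7.000²·sin(360°/16) = 150.01 mm²); the cube at (-2.5, 9) is not intersected at this z (z outside [15.5, 25.5]); the cone at (-4, 15): at t=0.680 of its height the radius interpolates to r₁+(r₂−r₁)t = 7.820, giving a regular 16-gon of that circumradius (area = (16/2)·7.820²·sin(360°/16) = 187.22 mm²); the cube at (7, 6.5) does not reach this height (z outside [4.5, 8]); Taking the union: the 2 present regions are separate (no shared area or edge), so areas and boundary lengths simply add and each stays a separate island — area = 337.23 mm²; (rotated 45° about Z; rotation is an isometry so areas/perimeters/island counts are preserved). Overall, the cross-section has 2 separate islands. Net area = 337.23 mm².

337.23 mm²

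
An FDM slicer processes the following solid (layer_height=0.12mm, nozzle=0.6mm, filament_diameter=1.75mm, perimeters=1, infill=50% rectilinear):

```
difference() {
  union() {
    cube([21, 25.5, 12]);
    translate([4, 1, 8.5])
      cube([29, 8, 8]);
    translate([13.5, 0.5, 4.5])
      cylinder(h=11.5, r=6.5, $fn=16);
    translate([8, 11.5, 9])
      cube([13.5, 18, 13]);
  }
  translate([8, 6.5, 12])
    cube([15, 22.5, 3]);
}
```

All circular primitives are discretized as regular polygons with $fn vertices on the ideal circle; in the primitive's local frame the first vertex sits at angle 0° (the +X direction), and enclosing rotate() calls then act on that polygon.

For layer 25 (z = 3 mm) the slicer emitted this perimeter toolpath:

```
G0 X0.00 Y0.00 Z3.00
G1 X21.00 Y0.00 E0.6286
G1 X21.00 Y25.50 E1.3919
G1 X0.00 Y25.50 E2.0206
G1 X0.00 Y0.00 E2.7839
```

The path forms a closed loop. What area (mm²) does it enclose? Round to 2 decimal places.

535.50 mm²

Apply the shoelace formula to the sequence of (X, Y) vertices; enclosed area = 535.50 mm².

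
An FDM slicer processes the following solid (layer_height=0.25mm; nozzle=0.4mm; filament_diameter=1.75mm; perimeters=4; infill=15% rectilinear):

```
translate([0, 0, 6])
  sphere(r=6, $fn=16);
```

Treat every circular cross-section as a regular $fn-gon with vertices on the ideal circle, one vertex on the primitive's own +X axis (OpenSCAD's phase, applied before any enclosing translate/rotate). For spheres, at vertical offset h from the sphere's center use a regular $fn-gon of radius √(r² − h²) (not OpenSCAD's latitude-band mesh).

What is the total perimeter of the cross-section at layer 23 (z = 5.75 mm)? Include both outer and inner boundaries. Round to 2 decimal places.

37.42 mm

At z = 5.75 mm: the r=6 sphere slices to a regular 16-gon of circumradius 5.995 (√(r²−h²) with h=0.25 from center) (perimeter = 2·16·5.995·sin(180°/16) = 37.42 mm). Overall, the cross-section is a single solid region. Total boundary length (outer) = 37.42 mm.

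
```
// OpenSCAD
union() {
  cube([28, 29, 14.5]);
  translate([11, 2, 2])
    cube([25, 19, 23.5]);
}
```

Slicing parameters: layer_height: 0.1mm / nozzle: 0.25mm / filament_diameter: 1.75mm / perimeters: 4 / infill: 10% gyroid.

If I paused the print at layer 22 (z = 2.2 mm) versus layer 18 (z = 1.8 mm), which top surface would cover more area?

layer 22 (z = 2.2 mm)

Layer 22 (z = 2.2): the cube (footprint 28×29) is included at this height (area 812.00 mm²); the cube at (11, 2) (footprint 25×19) is included at this height (area 475.00 mm²); Combining (union): the regions partially overlap — summed areas 1287.00 mm² minus the doubly-counted overlap 323.00 mm² gives 964.00 mm² — area = 964.00 mm². So its area = 964.00 mm². Layer 18 (z = 1.8): the cube is present — its section is the full 28×29 rectangle (area 812.00 mm²); the cube at (11, 2) is not intersected at this z (z outside [2, 25.5]); Taking the union: only the 28×29 cube is present, so the union is just that shape — area = 812.00 mm². So its area = 812.00 mm². Layer 22 is larger (964.00 vs 812.00 mm²).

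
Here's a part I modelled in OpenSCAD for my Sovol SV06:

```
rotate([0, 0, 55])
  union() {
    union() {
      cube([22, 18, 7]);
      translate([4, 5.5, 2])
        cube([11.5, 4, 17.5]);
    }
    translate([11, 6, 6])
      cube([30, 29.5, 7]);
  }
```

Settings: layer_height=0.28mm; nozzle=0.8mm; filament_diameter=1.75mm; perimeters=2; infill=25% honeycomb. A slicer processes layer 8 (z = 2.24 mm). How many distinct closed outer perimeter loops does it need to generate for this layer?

1

At z = 2.24 mm: the cube is present — its section is the full 22×18 rectangle; the cube at (4, 5.5) (footprint 11.5×4) is included at this height; Merging all regions: the 11.5×4 cube at (4, 5.5) lies entirely inside the 22×18 cube, so the union is just the 22×18 cube — 1 connected region; the cube at (11, 6) is absent (z outside [6, 13]); Taking the union: only the result so far is present, so the union is just that shape — 1 connected region; (whole slice rotated 55° about Z — lengths, areas and connectivity unchanged). The result has 1 disconnected region.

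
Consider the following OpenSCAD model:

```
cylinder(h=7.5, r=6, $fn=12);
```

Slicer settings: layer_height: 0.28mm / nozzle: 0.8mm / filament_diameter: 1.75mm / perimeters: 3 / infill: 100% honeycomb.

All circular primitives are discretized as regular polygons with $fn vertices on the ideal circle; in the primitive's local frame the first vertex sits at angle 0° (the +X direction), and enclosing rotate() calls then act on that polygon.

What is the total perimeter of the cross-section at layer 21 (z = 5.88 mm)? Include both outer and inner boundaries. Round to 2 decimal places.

37.27 mm

At z = 5.88 mm: the r=6 cylinder contributes a regular 12-gon of circumradius 6 (perimeter = 2·12·6.000·sin(180°/12) = 37.27 mm). Overall, the cross-section is a single solid region. Total boundary length (outer) = 37.27 mm.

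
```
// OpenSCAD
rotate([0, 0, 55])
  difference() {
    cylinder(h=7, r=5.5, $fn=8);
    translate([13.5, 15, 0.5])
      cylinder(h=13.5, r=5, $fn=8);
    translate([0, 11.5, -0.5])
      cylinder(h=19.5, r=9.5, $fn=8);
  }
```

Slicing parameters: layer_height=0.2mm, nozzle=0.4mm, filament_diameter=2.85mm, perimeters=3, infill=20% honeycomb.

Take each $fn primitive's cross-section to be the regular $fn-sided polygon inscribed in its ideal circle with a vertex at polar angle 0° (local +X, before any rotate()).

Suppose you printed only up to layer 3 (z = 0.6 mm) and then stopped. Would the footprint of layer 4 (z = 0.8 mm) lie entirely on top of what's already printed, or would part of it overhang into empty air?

entirely on top

Compare the two slices. At z = 0.6: the r=5.5 cylinder gives a regular 8-gon of circumradius 5.5 (constant along its height) (area = (8/2)·5.500²·sin(360°/8) = 85.56 mm²); the r=5 cylinder at (13.5, 15) gives a regular 8-gon of circumradius 5 (constant along its height) (area = (8/2)·5.000²·sin(360°/8) = 70.71 mm²); the r=9.5 cylinder at (0, 11.5) contributes a regular 8-gon of circumradius 9.5 (area = (8/2)·9.500²·sin(360°/8) = 255.27 mm²); Taking the first minus the rest: starting from the r=5.5 cylinder (85.56 mm²), the r=5 cylinder at (13.5, 15) misses the remaining region (no effect); the r=9.5 cylinder at (0, 11.5) partially overlaps it — only the 14.72 mm² overlap (of its 255.27 mm²) is removed, clipping the outline — area = 70.84 mm²; (whole slice rotated 55° about Z — lengths, areas and connectivity unchanged). At z = 0.8: the r=5.5 cylinder contributes a regular 8-gon of circumradius 5.5 (area = (8/2)·5.500²·sin(360°/8) = 85.56 mm²); the r=5 cylinder at (13.5, 15) gives a regular 8-gon of circumradius 5 (constant along its height) (area = (8/2)·5.000²·sin(360°/8) = 70.71 mm²); the r=9.5 cylinder at (0, 11.5) contributes a regular 8-gon of circumradius 9.5 (area = (8/2)·9.500²·sin(360°/8) = 255.27 mm²); After the difference (first − rest): starting from the r=5.5 cylinder (85.56 mm²), the r=5 cylinder at (13.5, 15) misses the remaining region (no effect); the r=9.5 cylinder at (0, 11.5) partially overlaps it — only the 14.72 mm² overlap (of its 255.27 mm²) is removed, clipping the outline — area = 70.84 mm²; (rotated 55° about Z; rotation is an isometry so areas/perimeters/island counts are preserved). Checking containment: the cross-section at z = 0.8 is a subset of the cross-section at z = 0.6.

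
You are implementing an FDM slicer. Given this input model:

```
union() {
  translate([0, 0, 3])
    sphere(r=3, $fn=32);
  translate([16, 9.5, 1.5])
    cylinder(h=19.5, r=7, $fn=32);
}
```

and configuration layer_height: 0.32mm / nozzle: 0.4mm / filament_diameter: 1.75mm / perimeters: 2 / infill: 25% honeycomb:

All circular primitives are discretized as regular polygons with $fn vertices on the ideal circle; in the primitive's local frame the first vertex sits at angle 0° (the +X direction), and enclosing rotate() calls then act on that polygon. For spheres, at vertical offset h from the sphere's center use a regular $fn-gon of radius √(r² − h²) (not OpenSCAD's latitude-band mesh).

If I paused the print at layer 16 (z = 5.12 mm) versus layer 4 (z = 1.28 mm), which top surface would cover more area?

layer 16 (z = 5.12 mm)

Layer 16 (z = 5.12): the r=3 sphere slices to a regular 32-gon of circumradius 2.123 (√(r²−h²) with h=2.12 from center) (area = (32/2)·2.123²·sin(360°/32) = 14.06 mm²); the r=7 cylinder at (16, 9.5) gives a regular 32-gon of circumradius 7 (constant along its height) (area = (32/2)·7.000²·sin(360°/32) = 152.95 mm²); Combining (union): the 2 present regions are separate (no shared area or edge), so areas and boundary lengths simply add and each stays a separate island — area = 167.01 mm². So its area = 167.01 mm². Layer 4 (z = 1.28): the sphere: section is a regular 32-gon, circumradius = √(r²−h²) = √(3²−1.72²) = 2.458 (area = (32/2)·2.458²·sin(360°/32) = 18.86 mm²); the cylinder at (16, 9.5) is not intersected at this z (z outside [1.5, 21]); Taking the union: only the r=3 sphere is present, so the union is just that shape — area = 18.86 mm². So its area = 18.86 mm². Layer 16 is larger (167.01 vs 18.86 mm²).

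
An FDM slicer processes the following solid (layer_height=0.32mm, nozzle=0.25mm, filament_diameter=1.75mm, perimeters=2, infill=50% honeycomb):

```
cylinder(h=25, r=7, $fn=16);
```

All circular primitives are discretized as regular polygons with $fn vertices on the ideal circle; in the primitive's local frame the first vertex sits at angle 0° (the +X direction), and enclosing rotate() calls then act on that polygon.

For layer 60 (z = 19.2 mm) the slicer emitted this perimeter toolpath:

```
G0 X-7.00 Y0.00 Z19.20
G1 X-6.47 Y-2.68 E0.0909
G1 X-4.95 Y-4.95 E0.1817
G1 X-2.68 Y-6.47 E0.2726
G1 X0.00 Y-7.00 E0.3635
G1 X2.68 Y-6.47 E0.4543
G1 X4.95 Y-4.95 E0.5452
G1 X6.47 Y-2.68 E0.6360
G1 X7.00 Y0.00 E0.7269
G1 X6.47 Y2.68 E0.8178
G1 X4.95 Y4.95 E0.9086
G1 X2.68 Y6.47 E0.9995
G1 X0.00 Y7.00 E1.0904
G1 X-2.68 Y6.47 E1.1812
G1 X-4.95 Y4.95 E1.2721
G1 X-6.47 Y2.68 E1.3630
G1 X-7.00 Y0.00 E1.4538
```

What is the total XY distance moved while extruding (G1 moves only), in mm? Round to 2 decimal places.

Sum the Euclidean lengths of each G1 segment: total = 43.71 mm.

43.71 mm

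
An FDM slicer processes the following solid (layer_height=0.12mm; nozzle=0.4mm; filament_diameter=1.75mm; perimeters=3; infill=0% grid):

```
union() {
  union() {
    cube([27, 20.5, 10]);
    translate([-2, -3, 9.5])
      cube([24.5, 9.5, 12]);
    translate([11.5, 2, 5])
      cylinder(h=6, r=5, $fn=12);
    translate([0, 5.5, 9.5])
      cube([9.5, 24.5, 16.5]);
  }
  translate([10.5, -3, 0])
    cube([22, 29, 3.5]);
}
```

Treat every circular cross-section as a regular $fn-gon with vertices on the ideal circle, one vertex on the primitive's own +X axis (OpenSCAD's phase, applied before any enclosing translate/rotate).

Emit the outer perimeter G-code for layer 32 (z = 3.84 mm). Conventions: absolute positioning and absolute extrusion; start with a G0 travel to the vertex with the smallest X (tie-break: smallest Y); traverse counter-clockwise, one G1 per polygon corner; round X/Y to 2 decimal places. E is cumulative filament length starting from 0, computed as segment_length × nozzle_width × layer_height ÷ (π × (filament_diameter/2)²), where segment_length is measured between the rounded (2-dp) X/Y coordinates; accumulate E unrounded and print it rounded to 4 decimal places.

At z = 3.84 mm: the 27×20.5 cube contributes its full rectangle; the cube at (-2, -3) is absent (z outside [9.5, 21.5]); the cylinder at (11.5, 2) is absent (z outside [5, 11]); the cube at (0, 5.5) is absent (z outside [9.5, 26]); Merging all regions: only the 27×20.5 cube is present, so the union is just that shape — 1 connected region; the cube at (10.5, -3) is not intersected at this z (z outside [0, 3.5]); Taking the union: only the result so far is present, so the union is just that shape — 1 connected region. The outline is a single polygon with 4 vertices. Extrusion per mm of travel: 0.4 × 0.12 / (π × 0.875²) = 0.019956. Accumulating E over each segment gives final E = 1.8958.

G0 X0.00 Y0.00 Z3.84
G1 X27.00 Y0.00 E0.5388
G1 X27.00 Y20.50 E0.9479
G1 X0.00 Y20.50 E1.4867
G1 X0.00 Y0.00 E1.8958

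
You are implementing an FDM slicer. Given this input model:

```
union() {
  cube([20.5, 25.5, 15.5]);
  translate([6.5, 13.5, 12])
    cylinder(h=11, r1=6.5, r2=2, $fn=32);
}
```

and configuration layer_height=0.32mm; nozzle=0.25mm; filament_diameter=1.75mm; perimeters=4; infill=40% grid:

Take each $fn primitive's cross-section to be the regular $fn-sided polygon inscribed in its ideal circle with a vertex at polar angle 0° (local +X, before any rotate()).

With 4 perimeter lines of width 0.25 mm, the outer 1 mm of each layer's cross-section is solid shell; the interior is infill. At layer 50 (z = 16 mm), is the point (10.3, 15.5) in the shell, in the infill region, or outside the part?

shell

At z = 16 mm: the cube does not reach this height (z outside [0, 15.5]); the cone at (6.5, 13.5) (r1=6.5→r2=2) has section circumradius 4.864 here — a regular 32-gon; Merging all regions: only the cone at (6.5, 13.5) is present, so the union is just that shape — 1 connected region. Overall, the cross-section is a single solid region. The nearest boundary edge runs (10.99, 15.36)→(10.54, 16.20); distance from the point to it = 0.55 mm. The point is inside the cross-section, 0.55 mm from the nearest boundary — within the 1 mm shell band (4 × 0.25).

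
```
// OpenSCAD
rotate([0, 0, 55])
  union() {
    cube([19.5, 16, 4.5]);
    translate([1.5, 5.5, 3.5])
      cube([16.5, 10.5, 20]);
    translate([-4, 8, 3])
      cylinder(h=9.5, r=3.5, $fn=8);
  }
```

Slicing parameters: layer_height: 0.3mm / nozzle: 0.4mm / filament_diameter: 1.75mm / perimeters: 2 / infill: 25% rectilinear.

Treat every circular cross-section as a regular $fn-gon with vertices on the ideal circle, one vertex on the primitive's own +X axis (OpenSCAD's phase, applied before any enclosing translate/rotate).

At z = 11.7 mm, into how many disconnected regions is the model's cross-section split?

At z = 11.7 mm: the cube is not intersected at this z (z outside [0, 4.5]); the cube at (1.5, 5.5) is present — its section is the full 16.5×10.5 rectangle; the r=3.5 cylinder at (-4, 8) contributes a regular 8-gon of circumradius 3.5; Combining (union): the 2 present regions are separate (no shared area or edge), so areas and boundary lengths simply add and each stays a separate island — 2 connected regions; (rotated 55° about Z; rotation is an isometry so areas/perimeters/island counts are preserved). The result has 2 disconnected regions.

2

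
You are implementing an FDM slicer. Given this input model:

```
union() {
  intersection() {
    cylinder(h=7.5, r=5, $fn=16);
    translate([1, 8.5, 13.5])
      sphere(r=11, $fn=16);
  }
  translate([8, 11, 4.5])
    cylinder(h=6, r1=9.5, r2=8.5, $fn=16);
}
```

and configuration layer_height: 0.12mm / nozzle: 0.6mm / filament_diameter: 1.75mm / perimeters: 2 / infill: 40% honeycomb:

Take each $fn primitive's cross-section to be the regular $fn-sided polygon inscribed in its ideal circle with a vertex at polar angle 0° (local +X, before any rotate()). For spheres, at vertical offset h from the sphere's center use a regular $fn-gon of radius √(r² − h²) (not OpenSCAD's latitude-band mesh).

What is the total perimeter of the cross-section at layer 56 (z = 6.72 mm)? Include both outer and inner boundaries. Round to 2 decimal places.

At z = 6.72 mm: the r=5 cylinder contributes a regular 16-gon of circumradius 5 (perimeter = 2·16·5.000·sin(180°/16) = 31.21 mm); the r=11 sphere at (1, 8.5) slices to a regular 16-gon of circumradius 8.662 (√(r²−h²) with h=6.78 from center) (perimeter = 2·16·8.662·sin(180°/16) = 54.08 mm); Keeping only the common overlap: the r=11 sphere at (1, 8.5) partially overlaps the r=5 cylinder; clipping to the common part keeps 33.46 mm² — boundary = 22.78 mm; the cone at (8, 11) contributes a regular 16-gon of circumradius 9.130 (interpolated between r1=9.5 and r2=8.5 at t=0.370) (perimeter = 2·16·9.130·sin(180°/16) = 57.00 mm); Merging all regions: the regions partially overlap (shared area 0.68 mm²), so the edge portions inside another operand are dropped and the merged outline is re-measured after clipping — boundary = 73.56 mm. Overall, the cross-section is a single solid region. Total boundary length (outer) = 73.56 mm.

73.56 mm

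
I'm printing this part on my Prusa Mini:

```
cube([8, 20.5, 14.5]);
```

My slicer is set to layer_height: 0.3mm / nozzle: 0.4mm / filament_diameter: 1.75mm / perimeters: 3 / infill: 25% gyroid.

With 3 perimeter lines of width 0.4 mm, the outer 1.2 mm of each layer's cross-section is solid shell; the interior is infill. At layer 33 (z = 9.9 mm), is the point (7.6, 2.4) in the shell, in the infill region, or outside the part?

shell

At z = 9.9 mm: the 8×20.5 cube contributes its full rectangle. Overall, the cross-section is a single solid region. The nearest boundary edge runs (8.00, 0.00)→(8.00, 20.50); distance from the point to it = 0.40 mm. The point is inside the cross-section, 0.40 mm from the nearest boundary — within the 1.2 mm shell band (3 × 0.4).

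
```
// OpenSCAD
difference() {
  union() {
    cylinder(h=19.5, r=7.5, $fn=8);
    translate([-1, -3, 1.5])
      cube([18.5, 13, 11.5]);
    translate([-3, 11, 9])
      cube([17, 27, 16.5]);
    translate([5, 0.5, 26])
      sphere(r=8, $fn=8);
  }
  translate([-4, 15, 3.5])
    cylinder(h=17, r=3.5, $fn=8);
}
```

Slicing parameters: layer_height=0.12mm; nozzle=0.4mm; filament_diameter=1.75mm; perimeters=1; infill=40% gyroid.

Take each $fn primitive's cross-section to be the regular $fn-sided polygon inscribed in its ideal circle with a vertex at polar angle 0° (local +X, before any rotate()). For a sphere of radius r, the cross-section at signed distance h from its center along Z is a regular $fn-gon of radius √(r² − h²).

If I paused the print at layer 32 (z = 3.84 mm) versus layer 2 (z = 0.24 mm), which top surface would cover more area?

Layer 32 (z = 3.84): the r=7.5 cylinder contributes a regular 8-gon of circumradius 7.5 (area = (8/2)·7.500²·sin(360°/8) = 159.10 mm²); the cube at (-1, -3) (footprint 18.5×13) is included at this height (area 240.50 mm²); the cube at (-3, 11) is absent (z outside [9, 25.5]); the sphere at (5, 0.5) is not intersected at this z (|z−center|=22.160 > r=8); Combining (union): the regions partially overlap — summed areas 399.60 mm² minus the doubly-counted overlap 70.70 mm² gives 328.90 mm² — area = 328.90 mm²; the r=3.5 cylinder at (-4, 15) contributes a regular 8-gon of circumradius 3.5 (area = (8/2)·3.500²·sin(360°/8) = 34.65 mm²); After the difference (first − rest): starting from the result so far (328.90 mm²), the r=3.5 cylinder at (-4, 15) misses the remaining region (no effect) — area = 328.90 mm². So its area = 328.90 mm². Layer 2 (z = 0.24): the r=7.5 cylinder contributes a regular 8-gon of circumradius 7.5 (area = (8/2)·7.500²·sin(360°/8) = 159.10 mm²); the cube at (-1, -3) does not reach this height (z outside [1.5, 13]); the cube at (-3, 11) does not reach this height (z outside [9, 25.5]); the sphere at (5, 0.5) is absent (|z−center|=25.760 > r=8); Merging all regions: only the r=7.5 cylinder is present, so the union is just that shape — area = 159.10 mm²; the cylinder at (-4, 15) is absent (z outside [3.5, 20.5]); Taking the first minus the rest: none of the subtracted shapes is present at this height, so that combined region is unchanged — area = 159.10 mm². So its area = 159.10 mm². Layer 32 is larger (328.90 vs 159.10 mm²).

layer 32 (z = 3.84 mm)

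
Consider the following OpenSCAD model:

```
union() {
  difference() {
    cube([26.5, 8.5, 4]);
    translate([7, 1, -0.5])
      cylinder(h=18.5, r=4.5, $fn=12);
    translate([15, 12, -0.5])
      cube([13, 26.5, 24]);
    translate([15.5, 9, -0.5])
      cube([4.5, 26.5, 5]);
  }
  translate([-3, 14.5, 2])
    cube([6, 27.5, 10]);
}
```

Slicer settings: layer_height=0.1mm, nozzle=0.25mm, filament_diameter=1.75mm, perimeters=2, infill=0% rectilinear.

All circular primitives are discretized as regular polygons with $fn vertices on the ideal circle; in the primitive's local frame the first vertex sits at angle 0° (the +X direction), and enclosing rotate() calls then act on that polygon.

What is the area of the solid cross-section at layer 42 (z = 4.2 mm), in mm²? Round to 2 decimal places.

At z = 4.2 mm: the cube is not intersected at this z (z outside [0, 4]); the cylinder at (7, 1): section is a regular 12-gon, circumradius r=4.5 (area = (12/2)·4.500²·sin(360°/12) = 60.75 mm²); the 13×26.5 cube at (15, 12) contributes its full rectangle (area 344.50 mm²); the cube at (15.5, 9) is present — its section is the full 4.5×26.5 rectangle (area 119.25 mm²); After the difference (first − rest): the first operand is absent here, so nothing remains; the cube at (-3, 14.5) is present — its section is the full 6×27.5 rectangle (area 165.00 mm²); Taking the union: only the 6×27.5 cube at (-3, 14.5) is present, so the union is just that shape — area = 165.00 mm². Overall, the cross-section is a single solid region. Net area = 165.00 mm².

165.00 mm²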